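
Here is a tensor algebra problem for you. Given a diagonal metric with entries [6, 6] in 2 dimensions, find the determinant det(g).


For a diagonal metric, the determinant is the product of diagonal entries.
Diagonal entries: 6, 6
det(g) = 6 * 6 = 36

36


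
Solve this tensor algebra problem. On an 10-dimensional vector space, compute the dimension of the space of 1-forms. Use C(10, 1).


The dimension of the space of p-forms on an n-dimensional space is C(n, p).
n = 10, p = 1
C(10, 1) = 10! / (1! * 9!) = 10

10


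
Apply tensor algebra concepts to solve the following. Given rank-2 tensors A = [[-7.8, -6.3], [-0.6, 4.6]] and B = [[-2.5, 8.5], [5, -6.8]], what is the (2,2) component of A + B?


Tensor addition is component-wise: (A + B)_{ij} = A_{ij} + B_{ij}.
A_{22} = 4.6
B_{22} = -6.8
(A + B)_{22} = 4.6 + -6.8 = -2.2

-2.2


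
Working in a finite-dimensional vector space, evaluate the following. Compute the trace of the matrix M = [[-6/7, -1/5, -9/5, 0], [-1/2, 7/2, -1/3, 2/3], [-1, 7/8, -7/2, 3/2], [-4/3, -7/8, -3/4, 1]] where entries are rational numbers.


The trace is the sum of diagonal entries.
Diagonal: M[1,1] = -6/7, M[2,2] = 7/2, M[3,3] = -7/2, M[4,4] = 1
Tr(M) = -6/7 + 7/2 + -7/2 + 1
Computing step by step:
After adding M[1,1]: -6/7
After adding M[2,2]: 37/14
After adding M[3,3]: -6/7
After adding M[4,4]: 1/7
Tr(M) = 1/7

1/7


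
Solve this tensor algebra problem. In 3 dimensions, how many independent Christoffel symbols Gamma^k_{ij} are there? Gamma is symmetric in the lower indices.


Christoffel symbols Gamma^k_{ij} are symmetric in i,j, so there are d * d(d+1)/2 independent symbols.
d = 3
d(d+1)/2 = 3 * 4 / 2 = 6
Total = 3 * 6 = 18

18


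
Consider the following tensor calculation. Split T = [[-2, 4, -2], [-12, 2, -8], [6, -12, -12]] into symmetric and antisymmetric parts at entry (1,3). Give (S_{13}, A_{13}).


T_{13} = -2
T_{31} = 6
S_{13} = (-2 + 6)/2 = 4/2 = 2
A_{13} = (-2 - 6)/2 = -8/2 = -4
Check: S + A = 2 + -4 = -2 = T_{13}.

(2, -4)


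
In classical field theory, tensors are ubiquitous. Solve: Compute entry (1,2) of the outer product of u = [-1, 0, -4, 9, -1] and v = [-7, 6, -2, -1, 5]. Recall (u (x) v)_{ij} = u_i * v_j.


The outer product entry T_{ij} = u_i * v_j.
We need i=1, j=2.
u_1 = -1, v_2 = 6
T_{1,2} = -1 * 6 = -6

-6


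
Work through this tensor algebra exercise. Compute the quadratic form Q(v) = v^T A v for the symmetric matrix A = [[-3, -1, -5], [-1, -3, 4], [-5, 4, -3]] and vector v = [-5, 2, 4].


First compute Av:
(Av)_1 = -3*-5 + -1*2 + -5*4 = -7
(Av)_2 = -1*-5 + -3*2 + 4*4 = 15
(Av)_3 = -5*-5 + 4*2 + -3*4 = 21
Av = [-7, 15, 21]
Then v^T (Av) = -5*-7 + 2*15 + 4*21
= 35 + 30 + 84 = 149

149


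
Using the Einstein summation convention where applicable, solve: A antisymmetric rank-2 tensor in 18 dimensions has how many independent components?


A antisymmetric rank-2 tensor in d dimensions has d(d-1)/2 independent components.
d = 18
d(d-1)/2 = 18 * 17 / 2 = 306 / 2 = 153

153


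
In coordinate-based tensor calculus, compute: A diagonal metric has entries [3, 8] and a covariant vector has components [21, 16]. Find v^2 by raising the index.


To raise an index with a diagonal metric: v^i = v_i / g_{ii}.
For index 2: v_2 = 16, g_{22} = 8
v^2 = 16 / 8 = 2

2


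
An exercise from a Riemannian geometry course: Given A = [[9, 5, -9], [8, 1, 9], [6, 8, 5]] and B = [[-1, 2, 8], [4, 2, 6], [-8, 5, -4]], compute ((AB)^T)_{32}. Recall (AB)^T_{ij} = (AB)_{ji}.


(AB)^T_{ij} = (AB)_{ji} = sum_k A_{jk} B_{ki}.
For i=3, j=2 we need (AB)_{23}:
A_{21} * B_{13} = 8 * 8 = 64
A_{22} * B_{23} = 1 * 6 = 6
A_{23} * B_{33} = 9 * -4 = -36
Sum = 64 + 6 + -36 = 34

34


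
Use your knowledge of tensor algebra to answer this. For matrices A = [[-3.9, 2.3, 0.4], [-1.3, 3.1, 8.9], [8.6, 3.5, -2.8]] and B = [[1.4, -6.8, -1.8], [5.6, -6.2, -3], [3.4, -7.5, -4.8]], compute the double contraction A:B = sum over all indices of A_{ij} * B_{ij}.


A:B = sum over all i,j of A_{ij} * B_{ij}.
Row 1: -3.9*1.4=-5.46, 2.3*-6.8=-15.64, 0.4*-1.8=-0.72 => row sum = -21.82
Row 2: -1.3*5.6=-7.28, 3.1*-6.2=-19.22, 8.9*-3=-26.7 => row sum = -53.2
Row 3: 8.6*3.4=29.24, 3.5*-7.5=-26.25, -2.8*-4.8=13.44 => row sum = 16.43
Total = -21.82 + -53.2 + 16.43 = -58.59

-58.59


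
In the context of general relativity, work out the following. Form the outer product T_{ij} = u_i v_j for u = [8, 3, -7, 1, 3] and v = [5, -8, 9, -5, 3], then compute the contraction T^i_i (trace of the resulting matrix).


The outer product gives T_{ij} = u_i v_j.
The trace (contraction) is Tr(T) = sum_i T_{ii} = sum_i u_i v_i.
Diagonal entries:
T_{11} = u_1 * v_1 = 8 * 5 = 40
T_{22} = u_2 * v_2 = 3 * -8 = -24
T_{33} = u_3 * v_3 = -7 * 9 = -63
T_{44} = u_4 * v_4 = 1 * -5 = -5
T_{55} = u_5 * v_5 = 3 * 3 = 9
Tr(T) = 40 + -24 + -63 + -5 + 9 = -43

-43


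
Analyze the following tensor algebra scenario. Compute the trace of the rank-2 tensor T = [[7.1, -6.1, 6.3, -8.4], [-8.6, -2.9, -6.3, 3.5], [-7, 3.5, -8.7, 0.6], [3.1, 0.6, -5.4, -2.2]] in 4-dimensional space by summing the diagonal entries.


The contraction (trace) of a rank-2 tensor is the sum of its diagonal elements.
Diagonal entries: A[1,1] = 7.1, A[2,2] = -2.9, A[3,3] = -8.7, A[4,4] = -2.2
Tr(A) = 7.1 + -2.9 + -8.7 + -2.2 = -6.7

-6.7


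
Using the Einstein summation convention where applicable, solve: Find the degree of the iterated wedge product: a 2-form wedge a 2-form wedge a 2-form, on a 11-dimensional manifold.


The degree of a wedge product is the sum of the degrees of the individual forms.
Degrees: 2, 2, 2
Total degree = 2 + 2 + 2 = 6

6


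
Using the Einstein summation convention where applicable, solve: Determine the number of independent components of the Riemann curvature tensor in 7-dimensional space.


The Riemann tensor in d dimensions has d^2(d^2 - 1)/12 independent components.
d = 7, so d^2 = 49
d^2 - 1 = 48
d^2(d^2 - 1) = 49 * 48 = 2352
Divide by 12: 2352 / 12 = 196

196


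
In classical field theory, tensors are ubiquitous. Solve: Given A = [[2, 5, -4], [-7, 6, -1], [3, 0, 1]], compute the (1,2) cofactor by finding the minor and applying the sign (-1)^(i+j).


To find cofactor C_{12}, delete row 1 and column 2.
The resulting 2x2 submatrix is: [[-7, -1], [3, 1]]
Minor M_{12} = -7*1 - -1*3
  = -7 - -3 = -4
Sign = (-1)^(1+2) = (-1)^3 = -1
Cofactor C_{12} = -1 * -4 = 4

4


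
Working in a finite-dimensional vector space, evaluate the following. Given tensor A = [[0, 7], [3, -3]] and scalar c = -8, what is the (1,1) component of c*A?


Scalar multiplication: (cA)_{ij} = c * A_{ij}.
c = -8
A_{11} = 0
(cA)_{11} = -8 * 0 = 0

0


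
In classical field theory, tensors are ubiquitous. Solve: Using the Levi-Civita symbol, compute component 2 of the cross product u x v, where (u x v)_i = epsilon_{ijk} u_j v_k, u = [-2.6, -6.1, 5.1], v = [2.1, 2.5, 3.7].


(u x v)_2 = sum_{j,k} epsilon_{2jk} u_j v_k. Only permutations of (1,2,3) contribute; the two non-zero terms are:
eps_{213} u_1 v_3 = -1 * -2.6 * 3.7 = 9.62
eps_{231} u_3 v_1 = 1 * 5.1 * 2.1 = 10.71
(u x v)_2 = 20.33

20.33


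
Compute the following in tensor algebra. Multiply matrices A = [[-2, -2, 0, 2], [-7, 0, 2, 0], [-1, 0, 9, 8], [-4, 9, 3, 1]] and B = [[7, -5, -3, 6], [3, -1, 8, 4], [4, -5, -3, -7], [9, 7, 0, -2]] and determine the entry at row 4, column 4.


(AB)_{ij} = sum_k A_{ik} B_{kj}.
For i=4, j=4:
A_{41} * B_{14} = -4 * 6 = -24
A_{42} * B_{24} = 9 * 4 = 36
A_{43} * B_{34} = 3 * -7 = -21
A_{44} * B_{44} = 1 * -2 = -2
Sum = -24 + 36 + -21 + -2 = -11

-11


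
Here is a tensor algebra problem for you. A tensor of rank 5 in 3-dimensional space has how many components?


The number of components of a rank-r tensor in d dimensions is d^r.
Here d = 3 and r = 5.
3^5 = 243

243


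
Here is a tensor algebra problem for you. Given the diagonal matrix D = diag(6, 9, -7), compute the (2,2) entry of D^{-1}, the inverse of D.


For a diagonal matrix, the inverse has entries (D^{-1})_{ii} = 1/d_{ii}.
The diagonal entries are: d_{11} = 6, d_{22} = 9, d_{33} = -7
We need (D^{-1})_{22} = 1/d_{22} = 1/9 = 1/9

1/9


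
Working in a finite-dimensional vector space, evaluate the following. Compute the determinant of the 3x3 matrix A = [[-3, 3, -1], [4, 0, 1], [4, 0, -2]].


Expanding along the first row, det(A) = a11*M_11 - a12*M_12 + a13*M_13, where M_1j is the (1,j) minor.
Minor M_11 = 0*-2 - 1*0 = 0
Minor M_12 = 4*-2 - 1*4 = -12
Minor M_13 = 4*0 - 0*4 = 0
det = -3*(0) - 3*(-12) + -1*(0)
    = 0 - -36 + 0
    = 36

36


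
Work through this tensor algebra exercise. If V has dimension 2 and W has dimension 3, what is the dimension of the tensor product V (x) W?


The dimension of a tensor product is the product of dimensions.
dim(V) = 2, dim(W) = 3
dim(V (x) W) = 2 * 3 = 6

6


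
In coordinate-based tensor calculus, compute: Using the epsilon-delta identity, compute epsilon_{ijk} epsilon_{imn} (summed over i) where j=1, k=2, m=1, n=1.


Using the identity: epsilon_{ijk} epsilon_{imn} = delta_{jm} delta_{kn} - delta_{jn} delta_{km}.
delta_{11} = 1
delta_{21} = 0
delta_{11} = 1
delta_{21} = 0
Result = 1 * 0 - 1 * 0 = 0 - 0 = 0

0


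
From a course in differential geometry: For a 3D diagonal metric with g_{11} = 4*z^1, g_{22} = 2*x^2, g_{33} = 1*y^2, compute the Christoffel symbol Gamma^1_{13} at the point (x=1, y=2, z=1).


For a diagonal metric, Gamma^k_{ij} = (1/2) g^{kk} (dg_{ik}/dx_j + dg_{jk}/dx_i - dg_{ij}/dx_k).
The metric is diagonal, so g_{ab} = 0 for a != b.
At the given point: g_{11} = 4, g_{22} = 2, g_{33} = 4
g^{11} = 1/4
dg_{11}/dx_3 = dg_{11}/dx_3 = 4
dg_{31}/dx_1 = 0 (off-diagonal)
dg_{13}/dx_1 = 0 (off-diagonal)
Numerator = 4 + 0 - 0 = 4
Gamma^1_{13} = 4 / (2 * 4) = 1/2

1/2


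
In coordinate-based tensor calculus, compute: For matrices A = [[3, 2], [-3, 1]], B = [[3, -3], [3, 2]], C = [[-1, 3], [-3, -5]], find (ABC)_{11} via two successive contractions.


(ABC)_{11} = sum_m (AB)_{1m} C_{m1}. First compute row 1 of AB.
(AB)_{11} = 3*3 + 2*3 = 15
(AB)_{12} = 3*-3 + 2*2 = -5
Now contract with column 1 of C:
(AB)_{11} * C_{11} = 15 * -1 = -15
(AB)_{12} * C_{21} = -5 * -3 = 15
(ABC)_{11} = -15 + 15 = 0

0


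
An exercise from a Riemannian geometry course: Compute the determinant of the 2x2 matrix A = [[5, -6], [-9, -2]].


For a 2x2 matrix [[a, b], [c, d]], det = a*d - b*c.
a = 5, b = -6, c = -9, d = -2
a*d = 5 * -2 = -10
b*c = -6 * -9 = 54
det = -10 - 54 = -64

-64


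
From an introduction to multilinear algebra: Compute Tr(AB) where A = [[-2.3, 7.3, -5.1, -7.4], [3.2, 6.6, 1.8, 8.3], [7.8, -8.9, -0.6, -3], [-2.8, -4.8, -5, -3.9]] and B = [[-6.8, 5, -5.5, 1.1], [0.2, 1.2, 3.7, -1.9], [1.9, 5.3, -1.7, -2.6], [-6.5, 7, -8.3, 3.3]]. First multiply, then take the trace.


Tr(AB) = sum_i (AB)_{ii} where (AB)_{ii} = sum_k A_{ik} B_{ki}.
(AB)_{11} = -2.3*-6.8 + 7.3*0.2 + -5.1*1.9 + -7.4*-6.5 = 55.51
(AB)_{22} = 3.2*5 + 6.6*1.2 + 1.8*5.3 + 8.3*7 = 91.56
(AB)_{33} = 7.8*-5.5 + -8.9*3.7 + -0.6*-1.7 + -3*-8.3 = -49.91
(AB)_{44} = -2.8*1.1 + -4.8*-1.9 + -5*-2.6 + -3.9*3.3 = 6.17
Tr(AB) = 55.51 + 91.56 + -49.91 + 6.17 = 103.33

103.33


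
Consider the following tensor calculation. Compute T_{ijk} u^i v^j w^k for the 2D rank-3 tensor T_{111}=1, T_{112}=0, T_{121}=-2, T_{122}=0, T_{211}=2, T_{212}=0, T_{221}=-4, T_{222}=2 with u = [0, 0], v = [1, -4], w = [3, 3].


S = sum over i,j,k of T_{ijk} u_i v_j w_k. Expanding all 8 terms:
T_{111}*u_1*v_1*w_1 = 1*0*1*3 = 0  (running total: 0)
T_{112}*u_1*v_1*w_2 = 0*0*1*3 = 0  (running total: 0)
T_{121}*u_1*v_2*w_1 = -2*0*-4*3 = 0  (running total: 0)
T_{122}*u_1*v_2*w_2 = 0*0*-4*3 = 0  (running total: 0)
T_{211}*u_2*v_1*w_1 = 2*0*1*3 = 0  (running total: 0)
T_{212}*u_2*v_1*w_2 = 0*0*1*3 = 0  (running total: 0)
T_{221}*u_2*v_2*w_1 = -4*0*-4*3 = 0  (running total: 0)
T_{222}*u_2*v_2*w_2 = 2*0*-4*3 = 0  (running total: 0)
S = 0

0


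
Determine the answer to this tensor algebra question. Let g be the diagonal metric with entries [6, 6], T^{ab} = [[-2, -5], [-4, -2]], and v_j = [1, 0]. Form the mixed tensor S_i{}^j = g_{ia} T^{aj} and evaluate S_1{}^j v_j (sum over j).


Step 1: lower the first index. For a diagonal metric, g_{ia} T^{aj} = g_{ii} T^{ij} (no sum on i).
g_{11} = 6
S_1{}^1 = 6 * T^{11} = 6 * -2 = -12
S_1{}^2 = 6 * T^{12} = 6 * -5 = -30
Step 2: contract S_1{}^j with v_j.
S_1{}^1 * v_1 = -12 * 1 = -12
S_1{}^2 * v_2 = -30 * 0 = 0
Result = -12 + 0 = -12

-12


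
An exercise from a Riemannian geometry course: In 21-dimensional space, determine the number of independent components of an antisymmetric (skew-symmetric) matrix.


An antisymmetric rank-2 tensor satisfies A_{ij} = -A_{ji}, so diagonal entries are zero.
The independent components are the upper-triangular entries: C(n, 2) = n(n-1)/2.
n = 21
C(21, 2) = 21 * 20 / 2 = 420 / 2 = 210

210


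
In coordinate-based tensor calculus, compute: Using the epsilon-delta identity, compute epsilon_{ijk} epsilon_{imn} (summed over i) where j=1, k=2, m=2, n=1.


Using the identity: epsilon_{ijk} epsilon_{imn} = delta_{jm} delta_{kn} - delta_{jn} delta_{km}.
delta_{12} = 0
delta_{21} = 0
delta_{11} = 1
delta_{22} = 1
Result = 0 * 0 - 1 * 1 = 0 - 1 = -1

-1


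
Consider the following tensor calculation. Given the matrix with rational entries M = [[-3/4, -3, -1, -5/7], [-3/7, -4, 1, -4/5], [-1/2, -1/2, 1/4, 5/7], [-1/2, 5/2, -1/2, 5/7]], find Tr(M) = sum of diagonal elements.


The trace is the sum of diagonal entries.
Diagonal: M[1,1] = -3/4, M[2,2] = -4, M[3,3] = 1/4, M[4,4] = 5/7
Tr(M) = -3/4 + -4 + 1/4 + 5/7
Computing step by step:
After adding M[1,1]: -3/4
After adding M[2,2]: -19/4
After adding M[3,3]: -9/2
After adding M[4,4]: -53/14
Tr(M) = -53/14

-53/14


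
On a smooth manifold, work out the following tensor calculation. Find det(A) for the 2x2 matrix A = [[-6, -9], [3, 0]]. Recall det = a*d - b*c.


For a 2x2 matrix [[a, b], [c, d]], det = a*d - b*c.
a = -6, b = -9, c = 3, d = 0
a*d = -6 * 0 = 0
b*c = -9 * 3 = -27
det = 0 - -27 = 27

27


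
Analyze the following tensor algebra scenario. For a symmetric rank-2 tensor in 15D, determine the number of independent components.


A symmetric rank-2 tensor in d dimensions has d(d+1)/2 independent components.
d = 15
d(d+1)/2 = 15 * 16 / 2 = 240 / 2 = 120

120


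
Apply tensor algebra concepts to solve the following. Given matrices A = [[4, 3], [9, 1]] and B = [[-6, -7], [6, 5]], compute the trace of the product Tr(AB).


Tr(AB) = sum_i (AB)_{ii} where (AB)_{ii} = sum_k A_{ik} B_{ki}.
(AB)_{11} = 4*-6 + 3*6 = -6
(AB)_{22} = 9*-7 + 1*5 = -58
Tr(AB) = -6 + -58 = -64

-64


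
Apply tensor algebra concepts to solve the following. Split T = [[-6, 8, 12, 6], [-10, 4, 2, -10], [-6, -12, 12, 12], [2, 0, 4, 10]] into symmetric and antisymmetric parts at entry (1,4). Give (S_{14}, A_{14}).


T_{14} = 6
T_{41} = 2
S_{14} = (6 + 2)/2 = 8/2 = 4
A_{14} = (6 - 2)/2 = 4/2 = 2
Check: S + A = 4 + 2 = 6 = T_{14}.

(4, 2)


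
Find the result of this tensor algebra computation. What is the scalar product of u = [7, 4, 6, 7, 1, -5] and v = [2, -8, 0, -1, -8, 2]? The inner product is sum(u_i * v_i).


The inner product u . v = sum of u_i * v_i.
Term-by-term: 7 * 2, 4 * -8, 6 * 0, 7 * -1, 1 * -8, -5 * 2
Products: 14, -32, 0, -7, -8, -10
Sum = 14 + -32 + 0 + -7 + -8 + -10 = -43

-43


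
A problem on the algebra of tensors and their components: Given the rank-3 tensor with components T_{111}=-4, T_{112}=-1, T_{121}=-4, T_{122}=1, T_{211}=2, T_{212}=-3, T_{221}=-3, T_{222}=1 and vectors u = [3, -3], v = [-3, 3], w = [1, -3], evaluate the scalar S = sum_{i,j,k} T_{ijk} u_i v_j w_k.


S = sum over i,j,k of T_{ijk} u_i v_j w_k. Expanding all 8 terms:
T_{111}*u_1*v_1*w_1 = -4*3*-3*1 = 36  (running total: 36)
T_{112}*u_1*v_1*w_2 = -1*3*-3*-3 = -27  (running total: 9)
T_{121}*u_1*v_2*w_1 = -4*3*3*1 = -36  (running total: -27)
T_{122}*u_1*v_2*w_2 = 1*3*3*-3 = -27  (running total: -54)
T_{211}*u_2*v_1*w_1 = 2*-3*-3*1 = 18  (running total: -36)
T_{212}*u_2*v_1*w_2 = -3*-3*-3*-3 = 81  (running total: 45)
T_{221}*u_2*v_2*w_1 = -3*-3*3*1 = 27  (running total: 72)
T_{222}*u_2*v_2*w_2 = 1*-3*3*-3 = 27  (running total: 99)
S = 99

99


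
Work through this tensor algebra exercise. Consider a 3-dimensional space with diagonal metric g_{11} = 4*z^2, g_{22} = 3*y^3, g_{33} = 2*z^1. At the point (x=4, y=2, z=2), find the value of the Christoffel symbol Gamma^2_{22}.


For a diagonal metric, Gamma^k_{ij} = (1/2) g^{kk} (dg_{ik}/dx_j + dg_{jk}/dx_i - dg_{ij}/dx_k).
The metric is diagonal, so g_{ab} = 0 for a != b.
At the given point: g_{11} = 16, g_{22} = 24, g_{33} = 4
g^{22} = 1/24
dg_{22}/dx_2 = dg_{22}/dx_2 = 36
dg_{22}/dx_2 = dg_{22}/dx_2 = 36
dg_{22}/dx_2 = dg_{22}/dx_2 = 36
Numerator = 36 + 36 - 36 = 36
Gamma^2_{22} = 36 / (2 * 24) = 3/4

3/4


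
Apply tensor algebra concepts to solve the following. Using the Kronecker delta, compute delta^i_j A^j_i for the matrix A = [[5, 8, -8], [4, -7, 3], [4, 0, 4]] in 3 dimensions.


The contraction (trace) of a rank-2 tensor is the sum of its diagonal elements.
Diagonal entries: A[1,1] = 5, A[2,2] = -7, A[3,3] = 4
Tr(A) = 5 + -7 + 4 = 2

2


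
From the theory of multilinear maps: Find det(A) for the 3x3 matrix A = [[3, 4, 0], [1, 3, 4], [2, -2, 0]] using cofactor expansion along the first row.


Expanding along the first row, det(A) = a11*M_11 - a12*M_12 + a13*M_13, where M_1j is the (1,j) minor.
Minor M_11 = 3*0 - 4*-2 = 8
Minor M_12 = 1*0 - 4*2 = -8
Minor M_13 = 1*-2 - 3*2 = -8
det = 3*(8) - 4*(-8) + 0*(-8)
    = 24 - -32 + 0
    = 56

56


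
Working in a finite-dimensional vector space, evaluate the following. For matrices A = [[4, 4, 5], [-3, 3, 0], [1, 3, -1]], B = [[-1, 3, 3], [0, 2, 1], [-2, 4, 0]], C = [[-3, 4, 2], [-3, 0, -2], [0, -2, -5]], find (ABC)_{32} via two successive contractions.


(ABC)_{32} = sum_m (AB)_{3m} C_{m2}. First compute row 3 of AB.
(AB)_{31} = 1*-1 + 3*0 + -1*-2 = 1
(AB)_{32} = 1*3 + 3*2 + -1*4 = 5
(AB)_{33} = 1*3 + 3*1 + -1*0 = 6
Now contract with column 2 of C:
(AB)_{31} * C_{12} = 1 * 4 = 4
(AB)_{32} * C_{22} = 5 * 0 = 0
(AB)_{33} * C_{32} = 6 * -2 = -12
(ABC)_{32} = 4 + 0 + -12 = -8

-8


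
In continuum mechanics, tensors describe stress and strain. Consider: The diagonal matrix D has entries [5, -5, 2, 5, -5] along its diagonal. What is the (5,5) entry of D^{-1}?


For a diagonal matrix, the inverse has entries (D^{-1})_{ii} = 1/d_{ii}.
The diagonal entries are: d_{11} = 5, d_{22} = -5, d_{33} = 2, d_{44} = 5, d_{55} = -5
We need (D^{-1})_{55} = 1/d_{55} = 1/-5 = -1/5

-1/5


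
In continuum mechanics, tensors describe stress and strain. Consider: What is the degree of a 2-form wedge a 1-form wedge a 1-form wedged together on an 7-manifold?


The degree of a wedge product is the sum of the degrees of the individual forms.
Degrees: 2, 1, 1
Total degree = 2 + 1 + 1 = 4

4


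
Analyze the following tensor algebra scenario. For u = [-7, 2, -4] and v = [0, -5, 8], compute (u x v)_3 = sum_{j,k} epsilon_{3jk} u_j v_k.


(u x v)_3 = sum_{j,k} epsilon_{3jk} u_j v_k. Only permutations of (1,2,3) contribute; the two non-zero terms are:
eps_{312} u_1 v_2 = 1 * -7 * -5 = 35
eps_{321} u_2 v_1 = -1 * 2 * 0 = 0
(u x v)_3 = 35

35


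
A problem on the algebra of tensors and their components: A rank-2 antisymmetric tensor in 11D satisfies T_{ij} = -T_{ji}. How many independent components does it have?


An antisymmetric rank-2 tensor satisfies A_{ij} = -A_{ji}, so diagonal entries are zero.
The independent components are the upper-triangular entries: C(n, 2) = n(n-1)/2.
n = 11
C(11, 2) = 11 * 10 / 2 = 110 / 2 = 55

55


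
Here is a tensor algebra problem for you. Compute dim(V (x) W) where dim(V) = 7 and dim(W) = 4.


The dimension of a tensor product is the product of dimensions.
dim(V) = 7, dim(W) = 4
dim(V (x) W) = 7 * 4 = 28

28


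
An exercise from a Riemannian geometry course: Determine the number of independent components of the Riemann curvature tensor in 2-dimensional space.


The Riemann tensor in d dimensions has d^2(d^2 - 1)/12 independent components.
d = 2, so d^2 = 4
d^2 - 1 = 3
d^2(d^2 - 1) = 4 * 3 = 12
Divide by 12: 12 / 12 = 1

1


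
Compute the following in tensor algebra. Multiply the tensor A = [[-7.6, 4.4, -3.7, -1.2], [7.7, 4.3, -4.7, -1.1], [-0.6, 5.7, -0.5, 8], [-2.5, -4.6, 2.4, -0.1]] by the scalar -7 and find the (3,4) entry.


Scalar multiplication: (cA)_{ij} = c * A_{ij}.
c = -7
A_{34} = 8
(cA)_{34} = -7 * 8 = -56

-56


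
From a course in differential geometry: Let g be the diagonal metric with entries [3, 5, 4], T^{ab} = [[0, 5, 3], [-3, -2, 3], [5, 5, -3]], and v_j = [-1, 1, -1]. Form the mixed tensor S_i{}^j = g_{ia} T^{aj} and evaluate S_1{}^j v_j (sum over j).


Step 1: lower the first index. For a diagonal metric, g_{ia} T^{aj} = g_{ii} T^{ij} (no sum on i).
g_{11} = 3
S_1{}^1 = 3 * T^{11} = 3 * 0 = 0
S_1{}^2 = 3 * T^{12} = 3 * 5 = 15
S_1{}^3 = 3 * T^{13} = 3 * 3 = 9
Step 2: contract S_1{}^j with v_j.
S_1{}^1 * v_1 = 0 * -1 = 0
S_1{}^2 * v_2 = 15 * 1 = 15
S_1{}^3 * v_3 = 9 * -1 = -9
Result = 0 + 15 + -9 = 6

6


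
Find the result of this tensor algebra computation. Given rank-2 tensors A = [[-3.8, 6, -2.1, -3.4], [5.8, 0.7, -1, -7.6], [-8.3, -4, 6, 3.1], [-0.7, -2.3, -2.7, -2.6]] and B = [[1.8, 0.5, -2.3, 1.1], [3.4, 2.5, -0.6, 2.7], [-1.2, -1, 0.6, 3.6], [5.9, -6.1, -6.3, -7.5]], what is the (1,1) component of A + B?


Tensor addition is component-wise: (A + B)_{ij} = A_{ij} + B_{ij}.
A_{11} = -3.8
B_{11} = 1.8
(A + B)_{11} = -3.8 + 1.8 = -2

-2


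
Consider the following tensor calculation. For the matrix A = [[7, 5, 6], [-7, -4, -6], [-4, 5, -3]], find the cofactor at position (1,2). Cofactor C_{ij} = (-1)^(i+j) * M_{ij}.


To find cofactor C_{12}, delete row 1 and column 2.
The resulting 2x2 submatrix is: [[-7, -6], [-4, -3]]
Minor M_{12} = -7*-3 - -6*-4
  = 21 - 24 = -3
Sign = (-1)^(1+2) = (-1)^3 = -1
Cofactor C_{12} = -1 * -3 = 3

3


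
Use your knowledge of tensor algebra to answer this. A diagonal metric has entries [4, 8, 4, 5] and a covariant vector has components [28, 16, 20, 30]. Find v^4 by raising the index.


To raise an index with a diagonal metric: v^i = v_i / g_{ii}.
For index 4: v_4 = 30, g_{44} = 5
v^4 = 30 / 5 = 6

6


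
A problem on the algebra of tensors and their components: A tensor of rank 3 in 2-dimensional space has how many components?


The number of components of a rank-r tensor in d dimensions is d^r.
Here d = 2 and r = 3.
2^3 = 8

8


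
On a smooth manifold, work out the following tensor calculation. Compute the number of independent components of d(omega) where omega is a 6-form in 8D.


The exterior derivative of a p-form is a (p+1)-form.
Its number of independent components is C(n, p+1).
n = 8, p+1 = 7
C(8, 7) = 8

8


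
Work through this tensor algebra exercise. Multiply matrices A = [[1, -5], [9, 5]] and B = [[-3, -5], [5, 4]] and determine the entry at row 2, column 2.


(AB)_{ij} = sum_k A_{ik} B_{kj}.
For i=2, j=2:
A_{21} * B_{12} = 9 * -5 = -45
A_{22} * B_{22} = 5 * 4 = 20
Sum = -45 + 20 = -25

-25


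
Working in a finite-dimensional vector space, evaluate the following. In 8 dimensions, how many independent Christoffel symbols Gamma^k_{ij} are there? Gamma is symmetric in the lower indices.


Christoffel symbols Gamma^k_{ij} are symmetric in i,j, so there are d * d(d+1)/2 independent symbols.
d = 8
d(d+1)/2 = 8 * 9 / 2 = 36
Total = 8 * 36 = 288

288


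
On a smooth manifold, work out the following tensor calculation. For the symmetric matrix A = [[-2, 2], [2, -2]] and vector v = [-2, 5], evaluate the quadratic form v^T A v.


First compute Av:
(Av)_1 = -2*-2 + 2*5 = 14
(Av)_2 = 2*-2 + -2*5 = -14
Av = [14, -14]
Then v^T (Av) = -2*14 + 5*-14
= -28 + -70 = -98

-98


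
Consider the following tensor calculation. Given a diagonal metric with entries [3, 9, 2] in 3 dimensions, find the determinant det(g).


For a diagonal metric, the determinant is the product of diagonal entries.
Diagonal entries: 3, 9, 2
det(g) = 3 * 9 * 2 = 54

54


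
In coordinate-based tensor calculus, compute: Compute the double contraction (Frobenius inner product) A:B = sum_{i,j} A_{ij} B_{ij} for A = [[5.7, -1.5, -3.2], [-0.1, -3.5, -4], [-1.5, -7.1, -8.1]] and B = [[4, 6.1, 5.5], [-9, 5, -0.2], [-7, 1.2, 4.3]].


A:B = sum over all i,j of A_{ij} * B_{ij}.
Row 1: 5.7*4=22.8, -1.5*6.1=-9.15, -3.2*5.5=-17.6 => row sum = -3.95
Row 2: -0.1*-9=0.9, -3.5*5=-17.5, -4*-0.2=0.8 => row sum = -15.8
Row 3: -1.5*-7=10.5, -7.1*1.2=-8.52, -8.1*4.3=-34.83 => row sum = -32.85
Total = -3.95 + -15.8 + -32.85 = -52.6

-52.6


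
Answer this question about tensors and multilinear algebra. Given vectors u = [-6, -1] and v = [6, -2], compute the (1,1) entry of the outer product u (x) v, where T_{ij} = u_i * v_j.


The outer product entry T_{ij} = u_i * v_j.
We need i=1, j=1.
u_1 = -6, v_1 = 6
T_{1,1} = -6 * 6 = -36

-36


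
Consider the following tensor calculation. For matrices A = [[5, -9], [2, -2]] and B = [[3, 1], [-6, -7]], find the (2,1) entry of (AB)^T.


(AB)^T_{ij} = (AB)_{ji} = sum_k A_{jk} B_{ki}.
For i=2, j=1 we need (AB)_{12}:
A_{11} * B_{12} = 5 * 1 = 5
A_{12} * B_{22} = -9 * -7 = 63
Sum = 5 + 63 = 68

68


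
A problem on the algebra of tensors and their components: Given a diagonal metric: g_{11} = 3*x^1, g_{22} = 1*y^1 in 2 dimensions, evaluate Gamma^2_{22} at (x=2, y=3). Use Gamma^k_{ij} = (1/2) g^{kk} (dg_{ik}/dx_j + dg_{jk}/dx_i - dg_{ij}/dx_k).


For a diagonal metric, Gamma^k_{ij} = (1/2) g^{kk} (dg_{ik}/dx_j + dg_{jk}/dx_i - dg_{ij}/dx_k).
The metric is diagonal, so g_{ab} = 0 for a != b.
At the given point: g_{11} = 6, g_{22} = 3
g^{22} = 1/3
dg_{22}/dx_2 = dg_{22}/dx_2 = 1
dg_{22}/dx_2 = dg_{22}/dx_2 = 1
dg_{22}/dx_2 = dg_{22}/dx_2 = 1
Numerator = 1 + 1 - 1 = 1
Gamma^2_{22} = 1 / (2 * 3) = 1/6

1/6


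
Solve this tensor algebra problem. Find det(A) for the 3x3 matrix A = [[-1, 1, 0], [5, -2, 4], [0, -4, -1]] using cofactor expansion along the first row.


Expanding along the first row, det(A) = a11*M_11 - a12*M_12 + a13*M_13, where M_1j is the (1,j) minor.
Minor M_11 = -2*-1 - 4*-4 = 18
Minor M_12 = 5*-1 - 4*0 = -5
Minor M_13 = 5*-4 - -2*0 = -20
det = -1*(18) - 1*(-5) + 0*(-20)
    = -18 - -5 + 0
    = -13

-13


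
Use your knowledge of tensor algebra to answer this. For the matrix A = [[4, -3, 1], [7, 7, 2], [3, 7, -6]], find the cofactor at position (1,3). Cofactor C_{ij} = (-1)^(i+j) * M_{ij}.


To find cofactor C_{13}, delete row 1 and column 3.
The resulting 2x2 submatrix is: [[7, 7], [3, 7]]
Minor M_{13} = 7*7 - 7*3
  = 49 - 21 = 28
Sign = (-1)^(1+3) = (-1)^4 = 1
Cofactor C_{13} = 1 * 28 = 28

28


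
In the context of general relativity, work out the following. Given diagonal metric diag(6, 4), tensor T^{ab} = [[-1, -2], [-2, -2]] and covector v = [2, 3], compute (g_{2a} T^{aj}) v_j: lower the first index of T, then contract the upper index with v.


Step 1: lower the first index. For a diagonal metric, g_{ia} T^{aj} = g_{ii} T^{ij} (no sum on i).
g_{22} = 4
S_2{}^1 = 4 * T^{21} = 4 * -2 = -8
S_2{}^2 = 4 * T^{22} = 4 * -2 = -8
Step 2: contract S_2{}^j with v_j.
S_2{}^1 * v_1 = -8 * 2 = -16
S_2{}^2 * v_2 = -8 * 3 = -24
Result = -16 + -24 = -40

-40


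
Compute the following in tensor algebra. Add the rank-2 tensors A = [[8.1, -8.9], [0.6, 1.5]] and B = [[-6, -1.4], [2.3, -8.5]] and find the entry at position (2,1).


Tensor addition is component-wise: (A + B)_{ij} = A_{ij} + B_{ij}.
A_{21} = 0.6
B_{21} = 2.3
(A + B)_{21} = 0.6 + 2.3 = 2.9

2.9


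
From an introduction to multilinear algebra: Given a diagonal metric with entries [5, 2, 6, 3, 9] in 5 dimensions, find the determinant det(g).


For a diagonal metric, the determinant is the product of diagonal entries.
Diagonal entries: 5, 2, 6, 3, 9
det(g) = 5 * 2 * 6 * 3 * 9 = 1620

1620


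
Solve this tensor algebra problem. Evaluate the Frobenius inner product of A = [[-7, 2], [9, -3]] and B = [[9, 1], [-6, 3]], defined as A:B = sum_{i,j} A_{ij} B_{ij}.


A:B = sum over all i,j of A_{ij} * B_{ij}.
Row 1: -7*9=-63, 2*1=2 => row sum = -61
Row 2: 9*-6=-54, -3*3=-9 => row sum = -63
Total = -61 + -63 = -124

-124


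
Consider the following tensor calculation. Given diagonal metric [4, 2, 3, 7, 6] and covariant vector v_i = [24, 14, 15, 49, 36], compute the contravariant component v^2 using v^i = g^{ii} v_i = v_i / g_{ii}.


To raise an index with a diagonal metric: v^i = v_i / g_{ii}.
For index 2: v_2 = 14, g_{22} = 2
v^2 = 14 / 2 = 7

7


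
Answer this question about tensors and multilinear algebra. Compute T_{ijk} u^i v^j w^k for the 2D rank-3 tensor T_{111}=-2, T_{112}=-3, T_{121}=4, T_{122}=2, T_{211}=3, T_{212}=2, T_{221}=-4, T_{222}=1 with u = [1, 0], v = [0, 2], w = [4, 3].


S = sum over i,j,k of T_{ijk} u_i v_j w_k. Expanding all 8 terms:
T_{111}*u_1*v_1*w_1 = -2*1*0*4 = 0  (running total: 0)
T_{112}*u_1*v_1*w_2 = -3*1*0*3 = 0  (running total: 0)
T_{121}*u_1*v_2*w_1 = 4*1*2*4 = 32  (running total: 32)
T_{122}*u_1*v_2*w_2 = 2*1*2*3 = 12  (running total: 44)
T_{211}*u_2*v_1*w_1 = 3*0*0*4 = 0  (running total: 44)
T_{212}*u_2*v_1*w_2 = 2*0*0*3 = 0  (running total: 44)
T_{221}*u_2*v_2*w_1 = -4*0*2*4 = 0  (running total: 44)
T_{222}*u_2*v_2*w_2 = 1*0*2*3 = 0  (running total: 44)
S = 44

44


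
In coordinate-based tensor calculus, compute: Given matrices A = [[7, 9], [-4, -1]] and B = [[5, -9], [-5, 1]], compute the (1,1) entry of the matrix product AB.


(AB)_{ij} = sum_k A_{ik} B_{kj}.
For i=1, j=1:
A_{11} * B_{11} = 7 * 5 = 35
A_{12} * B_{21} = 9 * -5 = -45
Sum = 35 + -45 = -10

-10


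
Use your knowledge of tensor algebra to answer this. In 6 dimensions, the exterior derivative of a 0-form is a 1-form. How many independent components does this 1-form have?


The exterior derivative of a p-form is a (p+1)-form.
Its number of independent components is C(n, p+1).
n = 6, p+1 = 1
C(6, 1) = 6

6


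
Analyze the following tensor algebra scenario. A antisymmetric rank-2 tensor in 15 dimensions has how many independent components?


A antisymmetric rank-2 tensor in d dimensions has d(d-1)/2 independent components.
d = 15
d(d-1)/2 = 15 * 14 / 2 = 210 / 2 = 105

105


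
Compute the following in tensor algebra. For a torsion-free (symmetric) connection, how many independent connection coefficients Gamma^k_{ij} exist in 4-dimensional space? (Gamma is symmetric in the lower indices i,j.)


Christoffel symbols Gamma^k_{ij} are symmetric in i,j, so there are d * d(d+1)/2 independent symbols.
d = 4
d(d+1)/2 = 4 * 5 / 2 = 10
Total = 4 * 10 = 40

40


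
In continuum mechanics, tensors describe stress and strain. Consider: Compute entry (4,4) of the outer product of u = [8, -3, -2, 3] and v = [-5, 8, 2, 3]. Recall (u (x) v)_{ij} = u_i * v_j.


The outer product entry T_{ij} = u_i * v_j.
We need i=4, j=4.
u_4 = 3, v_4 = 3
T_{4,4} = 3 * 3 = 9

9


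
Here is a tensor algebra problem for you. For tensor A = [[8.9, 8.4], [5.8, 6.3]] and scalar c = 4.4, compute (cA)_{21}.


Scalar multiplication: (cA)_{ij} = c * A_{ij}.
c = 4.4
A_{21} = 5.8
(cA)_{21} = 4.4 * 5.8 = 25.52

25.52


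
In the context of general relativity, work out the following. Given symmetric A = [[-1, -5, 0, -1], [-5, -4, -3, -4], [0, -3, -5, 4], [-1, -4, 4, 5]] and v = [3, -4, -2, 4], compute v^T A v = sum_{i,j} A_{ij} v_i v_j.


First compute Av:
(Av)_1 = -1*3 + -5*-4 + 0*-2 + -1*4 = 13
(Av)_2 = -5*3 + -4*-4 + -3*-2 + -4*4 = -9
(Av)_3 = 0*3 + -3*-4 + -5*-2 + 4*4 = 38
(Av)_4 = -1*3 + -4*-4 + 4*-2 + 5*4 = 25
Av = [13, -9, 38, 25]
Then v^T (Av) = 3*13 + -4*-9 + -2*38 + 4*25
= 39 + 36 + -76 + 100 = 99

99


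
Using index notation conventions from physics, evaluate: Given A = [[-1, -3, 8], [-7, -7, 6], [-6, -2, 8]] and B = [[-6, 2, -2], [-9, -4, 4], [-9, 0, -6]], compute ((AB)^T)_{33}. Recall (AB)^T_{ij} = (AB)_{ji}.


(AB)^T_{ij} = (AB)_{ji} = sum_k A_{jk} B_{ki}.
For i=3, j=3 we need (AB)_{33}:
A_{31} * B_{13} = -6 * -2 = 12
A_{32} * B_{23} = -2 * 4 = -8
A_{33} * B_{33} = 8 * -6 = -48
Sum = 12 + -8 + -48 = -44

-44


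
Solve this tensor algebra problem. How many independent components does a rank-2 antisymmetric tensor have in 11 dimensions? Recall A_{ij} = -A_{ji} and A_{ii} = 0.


An antisymmetric rank-2 tensor satisfies A_{ij} = -A_{ji}, so diagonal entries are zero.
The independent components are the upper-triangular entries: C(n, 2) = n(n-1)/2.
n = 11
C(11, 2) = 11 * 10 / 2 = 110 / 2 = 55

55


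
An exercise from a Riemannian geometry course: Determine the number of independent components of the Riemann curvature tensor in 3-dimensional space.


The Riemann tensor in d dimensions has d^2(d^2 - 1)/12 independent components.
d = 3, so d^2 = 9
d^2 - 1 = 8
d^2(d^2 - 1) = 9 * 8 = 72
Divide by 12: 72 / 12 = 6

6


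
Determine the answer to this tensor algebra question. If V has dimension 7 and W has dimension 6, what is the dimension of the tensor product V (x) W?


The dimension of a tensor product is the product of dimensions.
dim(V) = 7, dim(W) = 6
dim(V (x) W) = 7 * 6 = 42

42


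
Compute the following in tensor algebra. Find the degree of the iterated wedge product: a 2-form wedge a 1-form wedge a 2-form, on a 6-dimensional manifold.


The degree of a wedge product is the sum of the degrees of the individual forms.
Degrees: 2, 1, 2
Total degree = 2 + 1 + 2 = 5

5


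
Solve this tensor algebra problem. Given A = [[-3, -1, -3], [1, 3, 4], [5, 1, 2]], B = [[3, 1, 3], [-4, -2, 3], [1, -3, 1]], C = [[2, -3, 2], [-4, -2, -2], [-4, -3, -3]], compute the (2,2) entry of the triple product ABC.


(ABC)_{22} = sum_m (AB)_{2m} C_{m2}. First compute row 2 of AB.
(AB)_{21} = 1*3 + 3*-4 + 4*1 = -5
(AB)_{22} = 1*1 + 3*-2 + 4*-3 = -17
(AB)_{23} = 1*3 + 3*3 + 4*1 = 16
Now contract with column 2 of C:
(AB)_{21} * C_{12} = -5 * -3 = 15
(AB)_{22} * C_{22} = -17 * -2 = 34
(AB)_{23} * C_{32} = 16 * -3 = -48
(ABC)_{22} = 15 + 34 + -48 = 1

1


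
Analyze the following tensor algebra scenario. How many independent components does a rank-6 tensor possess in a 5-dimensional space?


The number of components of a rank-r tensor in d dimensions is d^r.
Here d = 5 and r = 6.
5^6 = 15625

15625


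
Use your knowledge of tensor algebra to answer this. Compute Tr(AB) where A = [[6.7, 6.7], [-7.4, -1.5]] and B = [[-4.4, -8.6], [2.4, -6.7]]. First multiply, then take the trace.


Tr(AB) = sum_i (AB)_{ii} where (AB)_{ii} = sum_k A_{ik} B_{ki}.
(AB)_{11} = 6.7*-4.4 + 6.7*2.4 = -13.4
(AB)_{22} = -7.4*-8.6 + -1.5*-6.7 = 73.69
Tr(AB) = -13.4 + 73.69 = 60.29

60.29


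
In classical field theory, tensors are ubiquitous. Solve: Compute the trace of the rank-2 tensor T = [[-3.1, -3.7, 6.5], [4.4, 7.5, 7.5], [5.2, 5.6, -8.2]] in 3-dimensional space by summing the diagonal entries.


The contraction (trace) of a rank-2 tensor is the sum of its diagonal elements.
Diagonal entries: A[1,1] = -3.1, A[2,2] = 7.5, A[3,3] = -8.2
Tr(A) = -3.1 + 7.5 + -8.2 = -3.8

-3.8


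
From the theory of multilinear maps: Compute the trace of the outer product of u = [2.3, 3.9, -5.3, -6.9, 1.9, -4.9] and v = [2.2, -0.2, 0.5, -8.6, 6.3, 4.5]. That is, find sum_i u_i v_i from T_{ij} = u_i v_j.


The outer product gives T_{ij} = u_i v_j.
The trace (contraction) is Tr(T) = sum_i T_{ii} = sum_i u_i v_i.
Diagonal entries:
T_{11} = u_1 * v_1 = 2.3 * 2.2 = 5.06
T_{22} = u_2 * v_2 = 3.9 * -0.2 = -0.78
T_{33} = u_3 * v_3 = -5.3 * 0.5 = -2.65
T_{44} = u_4 * v_4 = -6.9 * -8.6 = 59.34
T_{55} = u_5 * v_5 = 1.9 * 6.3 = 11.97
T_{66} = u_6 * v_6 = -4.9 * 4.5 = -22.05
Tr(T) = 5.06 + -0.78 + -2.65 + 59.34 + 11.97 + -22.05 = 50.89

50.89


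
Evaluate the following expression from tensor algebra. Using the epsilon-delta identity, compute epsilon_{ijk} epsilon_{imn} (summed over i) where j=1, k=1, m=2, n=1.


Using the identity: epsilon_{ijk} epsilon_{imn} = delta_{jm} delta_{kn} - delta_{jn} delta_{km}.
delta_{12} = 0
delta_{11} = 1
delta_{11} = 1
delta_{12} = 0
Result = 0 * 1 - 1 * 0 = 0 - 0 = 0

0


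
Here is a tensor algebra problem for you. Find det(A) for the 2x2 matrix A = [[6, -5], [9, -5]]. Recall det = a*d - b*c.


For a 2x2 matrix [[a, b], [c, d]], det = a*d - b*c.
a = 6, b = -5, c = 9, d = -5
a*d = 6 * -5 = -30
b*c = -5 * 9 = -45
det = -30 - -45 = 15

15


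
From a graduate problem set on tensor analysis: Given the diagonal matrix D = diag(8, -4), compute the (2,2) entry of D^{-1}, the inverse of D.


For a diagonal matrix, the inverse has entries (D^{-1})_{ii} = 1/d_{ii}.
The diagonal entries are: d_{11} = 8, d_{22} = -4
We need (D^{-1})_{22} = 1/d_{22} = 1/-4 = -1/4

-1/4


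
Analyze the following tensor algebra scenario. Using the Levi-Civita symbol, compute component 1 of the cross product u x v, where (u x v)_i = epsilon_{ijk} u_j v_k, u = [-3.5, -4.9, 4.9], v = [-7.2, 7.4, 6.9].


(u x v)_1 = sum_{j,k} epsilon_{1jk} u_j v_k. Only permutations of (1,2,3) contribute; the two non-zero terms are:
eps_{123} u_2 v_3 = 1 * -4.9 * 6.9 = -33.81
eps_{132} u_3 v_2 = -1 * 4.9 * 7.4 = -36.26
(u x v)_1 = -70.07

-70.07


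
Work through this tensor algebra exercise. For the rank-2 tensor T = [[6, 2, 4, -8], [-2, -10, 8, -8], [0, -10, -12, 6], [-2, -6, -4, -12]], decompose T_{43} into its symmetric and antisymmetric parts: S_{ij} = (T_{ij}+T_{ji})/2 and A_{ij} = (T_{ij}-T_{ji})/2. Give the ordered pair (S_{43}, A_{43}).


T_{43} = -4
T_{34} = 6
S_{43} = (-4 + 6)/2 = 2/2 = 1
A_{43} = (-4 - 6)/2 = -10/2 = -5
Check: S + A = 1 + -5 = -4 = T_{43}.

(1, -5)


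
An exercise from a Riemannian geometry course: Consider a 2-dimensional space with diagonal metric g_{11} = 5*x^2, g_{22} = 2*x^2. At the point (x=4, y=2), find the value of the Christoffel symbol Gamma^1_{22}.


For a diagonal metric, Gamma^k_{ij} = (1/2) g^{kk} (dg_{ik}/dx_j + dg_{jk}/dx_i - dg_{ij}/dx_k).
The metric is diagonal, so g_{ab} = 0 for a != b.
At the given point: g_{11} = 80, g_{22} = 32
g^{11} = 1/80
dg_{21}/dx_2 = 0 (off-diagonal)
dg_{21}/dx_2 = 0 (off-diagonal)
dg_{22}/dx_1 = dg_{22}/dx_1 = 16
Numerator = 0 + 0 - 16 = -16
Gamma^1_{22} = -16 / (2 * 80) = -1/10

-1/10


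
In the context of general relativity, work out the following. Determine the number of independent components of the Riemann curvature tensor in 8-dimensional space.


The Riemann tensor in d dimensions has d^2(d^2 - 1)/12 independent components.
d = 8, so d^2 = 64
d^2 - 1 = 63
d^2(d^2 - 1) = 64 * 63 = 4032
Divide by 12: 4032 / 12 = 336

336


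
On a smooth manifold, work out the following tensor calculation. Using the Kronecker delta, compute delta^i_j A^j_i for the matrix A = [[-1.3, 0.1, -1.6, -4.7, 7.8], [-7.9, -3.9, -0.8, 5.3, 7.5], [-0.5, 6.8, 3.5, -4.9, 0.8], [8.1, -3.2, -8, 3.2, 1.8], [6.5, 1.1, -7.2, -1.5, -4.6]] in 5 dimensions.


The contraction (trace) of a rank-2 tensor is the sum of its diagonal elements.
Diagonal entries: A[1,1] = -1.3, A[2,2] = -3.9, A[3,3] = 3.5, A[4,4] = 3.2, A[5,5] = -4.6
Tr(A) = -1.3 + -3.9 + 3.5 + 3.2 + -4.6 = -3.1

-3.1


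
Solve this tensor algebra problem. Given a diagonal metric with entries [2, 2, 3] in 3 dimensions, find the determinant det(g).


For a diagonal metric, the determinant is the product of diagonal entries.
Diagonal entries: 2, 2, 3
det(g) = 2 * 2 * 3 = 12

12


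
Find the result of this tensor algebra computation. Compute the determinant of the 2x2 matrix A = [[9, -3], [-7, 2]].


For a 2x2 matrix [[a, b], [c, d]], det = a*d - b*c.
a = 9, b = -3, c = -7, d = 2
a*d = 9 * 2 = 18
b*c = -3 * -7 = 21
det = 18 - 21 = -3

-3


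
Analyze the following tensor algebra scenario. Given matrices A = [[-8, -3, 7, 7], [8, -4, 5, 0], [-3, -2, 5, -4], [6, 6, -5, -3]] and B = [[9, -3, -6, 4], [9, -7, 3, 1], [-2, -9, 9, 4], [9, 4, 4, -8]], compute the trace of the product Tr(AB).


Tr(AB) = sum_i (AB)_{ii} where (AB)_{ii} = sum_k A_{ik} B_{ki}.
(AB)_{11} = -8*9 + -3*9 + 7*-2 + 7*9 = -50
(AB)_{22} = 8*-3 + -4*-7 + 5*-9 + 0*4 = -41
(AB)_{33} = -3*-6 + -2*3 + 5*9 + -4*4 = 41
(AB)_{44} = 6*4 + 6*1 + -5*4 + -3*-8 = 34
Tr(AB) = -50 + -41 + 41 + 34 = -16

-16
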